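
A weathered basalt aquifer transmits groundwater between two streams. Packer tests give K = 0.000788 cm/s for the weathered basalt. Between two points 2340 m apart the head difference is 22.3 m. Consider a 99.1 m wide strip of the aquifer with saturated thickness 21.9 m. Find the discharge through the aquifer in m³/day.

Convert K: 0.000788 cm/s × 864 = 0.6808 m/day.
Cross-sectional area A = 99.1 × 21.9 = 2170 m².
Hydraulic gradient i = Δh / L = 22.3 / 2340 = 0.009530.
Darcy's law: Q = K · A · i = 0.6808 × 2170 × 0.009530 = 14.08 m³/day.

14.1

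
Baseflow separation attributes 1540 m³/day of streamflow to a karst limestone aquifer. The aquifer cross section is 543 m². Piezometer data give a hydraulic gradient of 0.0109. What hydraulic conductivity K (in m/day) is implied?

260

Hydraulic gradient i = 0.0109.
From Q = K·A·i, K = Q / (A·i) = 1540 / (543.0 × 0.01090) = 260.2 m/day.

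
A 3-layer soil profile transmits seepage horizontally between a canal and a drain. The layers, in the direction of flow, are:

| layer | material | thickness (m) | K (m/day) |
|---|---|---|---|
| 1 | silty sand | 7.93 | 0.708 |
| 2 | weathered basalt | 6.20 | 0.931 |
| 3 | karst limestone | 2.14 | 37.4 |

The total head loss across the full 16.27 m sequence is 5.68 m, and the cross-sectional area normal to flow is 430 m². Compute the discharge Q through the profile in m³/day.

Flow is perpendicular to layering, so the layers act in series and the equivalent K is the thickness-weighted harmonic mean.
Total thickness L = 7.93 + 6.20 + 2.14 = 16.27 m.
Σ(b_i/K_i) = 7.93/0.708 + 6.20/0.931 + 2.14/37.4 = 17.92 d.
K_eq = L / Σ(b_i/K_i) = 16.27 / 17.92 = 0.9081 m/day.
Q = K_eq · A · (Δh/L) = 0.9081 × 430 × (5.68/16.27) = 136.3 m³/day.

136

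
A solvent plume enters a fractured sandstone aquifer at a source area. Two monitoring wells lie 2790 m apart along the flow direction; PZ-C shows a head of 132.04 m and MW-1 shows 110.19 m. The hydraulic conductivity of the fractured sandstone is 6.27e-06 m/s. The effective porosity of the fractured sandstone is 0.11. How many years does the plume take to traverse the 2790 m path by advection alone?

198

Convert K: 6.27e-06 m/s × 86400 = 0.5417 m/day.
Hydraulic gradient i = (132.04 − 110.19) / 2790 = 21.85 / 2790 = 0.007832.
Darcy flux q = K · i = 0.5417 × 0.007832 = 0.004243 m/day.
Seepage velocity v = q / n_e = 0.004243 / 0.11 = 0.03857 m/day.
Travel time t = L / v = 2790 / 0.03857 = 72338 days = 198.1 years.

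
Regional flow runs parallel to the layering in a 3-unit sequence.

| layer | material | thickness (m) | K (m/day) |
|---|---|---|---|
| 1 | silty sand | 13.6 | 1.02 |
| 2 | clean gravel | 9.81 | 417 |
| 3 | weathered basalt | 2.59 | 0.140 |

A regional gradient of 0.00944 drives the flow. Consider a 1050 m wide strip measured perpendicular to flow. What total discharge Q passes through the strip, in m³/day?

40700

Flow is parallel to layering, so each bed carries its own Darcy discharge and the transmissivities add.
Σ(K_i·b_i) = 1.02×13.6 + 417×9.81 + 0.140×2.59 = 4105 m²/day.
Hydraulic gradient i = 0.00944.
Q = Σ(K_i·b_i) · W · i = 4105 × 1050 × 0.009440 = 40689 m³/day.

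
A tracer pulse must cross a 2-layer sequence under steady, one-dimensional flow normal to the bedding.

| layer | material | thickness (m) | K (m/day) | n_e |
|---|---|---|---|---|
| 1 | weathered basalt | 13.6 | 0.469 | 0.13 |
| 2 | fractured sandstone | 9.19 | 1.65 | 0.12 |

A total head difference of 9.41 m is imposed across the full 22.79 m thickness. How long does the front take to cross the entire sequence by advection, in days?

10.5

With flow normal to the layers, continuity requires the same specific discharge q through every layer.
Σ(b_i/K_i) = 13.6/0.469 + 9.19/1.65 = 34.57 d.
q = Δh / Σ(b_i/K_i) = 9.41 / 34.57 = 0.2722 m/day.
In each layer the seepage velocity is v_i = q/n_i, so the layer transit time is t_i = b_i·n_i / q:
  layer 1 (weathered basalt): t_1 = 13.6 × 0.13 / 0.2722 = 6.495 d
  layer 2 (fractured sandstone): t_2 = 9.19 × 0.12 / 0.2722 = 4.051 d
Total t = Σ t_i = 10.55 days.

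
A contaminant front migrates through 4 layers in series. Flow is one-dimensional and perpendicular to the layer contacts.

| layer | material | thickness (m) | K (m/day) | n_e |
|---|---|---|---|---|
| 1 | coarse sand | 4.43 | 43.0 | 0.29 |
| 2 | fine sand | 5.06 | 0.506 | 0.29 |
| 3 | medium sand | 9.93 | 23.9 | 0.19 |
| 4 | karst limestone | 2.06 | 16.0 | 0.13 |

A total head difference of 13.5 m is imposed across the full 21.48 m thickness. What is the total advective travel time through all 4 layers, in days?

3.87

With flow normal to the layers, continuity requires the same specific discharge q through every layer.
Σ(b_i/K_i) = 4.43/43.0 + 5.06/0.506 + 9.93/23.9 + 2.06/16.0 = 10.65 d.
q = Δh / Σ(b_i/K_i) = 13.5 / 10.65 = 1.268 m/day.
In each layer the seepage velocity is v_i = q/n_i, so the layer transit time is t_i = b_i·n_i / q:
  layer 1 (coarse sand): t_1 = 4.43 × 0.29 / 1.268 = 1.013 d
  layer 2 (fine sand): t_2 = 5.06 × 0.29 / 1.268 = 1.157 d
  layer 3 (medium sand): t_3 = 9.93 × 0.19 / 1.268 = 1.488 d
  layer 4 (karst limestone): t_4 = 2.06 × 0.13 / 1.268 = 0.2112 d
Total t = Σ t_i = 3.870 days.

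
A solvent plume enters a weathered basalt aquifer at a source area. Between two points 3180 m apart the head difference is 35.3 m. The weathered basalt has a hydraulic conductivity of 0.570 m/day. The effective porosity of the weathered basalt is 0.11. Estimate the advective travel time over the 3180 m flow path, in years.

151

Hydraulic gradient i = Δh / L = 35.3 / 3180 = 0.01110.
Darcy flux q = K · i = 0.5700 × 0.01110 = 0.006327 m/day.
Seepage velocity v = q / n_e = 0.006327 / 0.11 = 0.05752 m/day.
Travel time t = L / v = 3180 / 0.05752 = 55284 days = 151.4 years.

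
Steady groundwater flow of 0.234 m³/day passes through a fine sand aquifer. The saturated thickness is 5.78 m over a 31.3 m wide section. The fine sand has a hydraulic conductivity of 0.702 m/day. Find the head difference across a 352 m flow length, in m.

0.649

Cross-sectional area A = 31.3 × 5.78 = 180.9 m².
From Q = K·A·i, i = Q / (K·A) = 0.234 / (0.7020 × 180.9) = 0.001842.
Head loss Δh = i · L = 0.001842 × 352 = 0.6486 m.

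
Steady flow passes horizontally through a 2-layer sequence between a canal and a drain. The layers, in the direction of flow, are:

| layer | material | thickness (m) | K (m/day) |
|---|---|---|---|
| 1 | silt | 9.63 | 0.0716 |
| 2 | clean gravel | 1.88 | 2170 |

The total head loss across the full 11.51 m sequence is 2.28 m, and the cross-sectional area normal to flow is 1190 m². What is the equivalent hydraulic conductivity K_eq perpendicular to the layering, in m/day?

Flow is perpendicular to layering, so the layers act in series and the equivalent K is the thickness-weighted harmonic mean.
Total thickness L = 9.63 + 1.88 = 11.51 m.
Σ(b_i/K_i) = 9.63/0.0716 + 1.88/2170 = 134.5 d.
K_eq = L / Σ(b_i/K_i) = 11.51 / 134.5 = 0.08558 m/day.

0.0856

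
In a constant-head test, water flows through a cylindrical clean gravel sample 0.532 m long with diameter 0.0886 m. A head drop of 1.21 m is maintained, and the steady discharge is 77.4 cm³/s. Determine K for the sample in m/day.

477

Cross-sectional area A = π·(d/2)² = π × (0.0886/2)² = 0.006165 m².
Convert discharge: 77.4 cm³/s = 7.740e-05 m³/s.
Darcy's law rearranged: K = Q·L / (A·Δh) = 7.740e-05 × 0.532 / (0.006165 × 1.21) = 0.005520 m/s = 476.9 m/day.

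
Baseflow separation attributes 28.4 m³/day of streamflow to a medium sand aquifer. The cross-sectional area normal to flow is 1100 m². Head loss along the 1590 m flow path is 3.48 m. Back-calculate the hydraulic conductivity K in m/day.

Hydraulic gradient i = Δh / L = 3.48 / 1590 = 0.002189.
From Q = K·A·i, K = Q / (A·i) = 28.4 / (1100 × 0.002189) = 11.80 m/day.

11.8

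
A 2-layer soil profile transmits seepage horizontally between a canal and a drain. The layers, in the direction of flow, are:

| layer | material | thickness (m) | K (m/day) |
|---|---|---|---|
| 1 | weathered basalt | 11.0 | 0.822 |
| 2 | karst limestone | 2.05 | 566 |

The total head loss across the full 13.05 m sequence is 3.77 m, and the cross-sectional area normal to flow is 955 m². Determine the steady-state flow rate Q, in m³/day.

269

Flow is perpendicular to layering, so the layers act in series and the equivalent K is the thickness-weighted harmonic mean.
Total thickness L = 11.0 + 2.05 = 13.05 m.
Σ(b_i/K_i) = 11.0/0.822 + 2.05/566 = 13.39 d.
K_eq = L / Σ(b_i/K_i) = 13.05 / 13.39 = 0.9749 m/day.
Q = K_eq · A · (Δh/L) = 0.9749 × 955 × (3.77/13.05) = 269.0 m³/day.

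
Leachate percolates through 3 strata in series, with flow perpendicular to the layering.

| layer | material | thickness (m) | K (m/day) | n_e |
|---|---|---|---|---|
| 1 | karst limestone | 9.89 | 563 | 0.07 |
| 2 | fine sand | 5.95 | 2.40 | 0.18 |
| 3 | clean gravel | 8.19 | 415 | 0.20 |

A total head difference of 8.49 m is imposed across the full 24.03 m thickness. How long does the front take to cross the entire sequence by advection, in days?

With flow normal to the layers, continuity requires the same specific discharge q through every layer.
Σ(b_i/K_i) = 9.89/563 + 5.95/2.40 + 8.19/415 = 2.516 d.
q = Δh / Σ(b_i/K_i) = 8.49 / 2.516 = 3.374 m/day.
In each layer the seepage velocity is v_i = q/n_i, so the layer transit time is t_i = b_i·n_i / q:
  layer 1 (karst limestone): t_1 = 9.89 × 0.07 / 3.374 = 0.2052 d
  layer 2 (fine sand): t_2 = 5.95 × 0.18 / 3.374 = 0.3174 d
  layer 3 (clean gravel): t_3 = 8.19 × 0.20 / 3.374 = 0.4855 d
Total t = Σ t_i = 1.008 days.

1.01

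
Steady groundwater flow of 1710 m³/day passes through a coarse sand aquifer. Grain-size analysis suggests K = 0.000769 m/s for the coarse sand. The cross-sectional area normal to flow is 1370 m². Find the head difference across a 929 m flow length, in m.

Convert K: 0.000769 m/s × 86400 = 66.44 m/day.
From Q = K·A·i, i = Q / (K·A) = 1710 / (66.44 × 1370) = 0.01879.
Head loss Δh = i · L = 0.01879 × 929 = 17.45 m.

17.5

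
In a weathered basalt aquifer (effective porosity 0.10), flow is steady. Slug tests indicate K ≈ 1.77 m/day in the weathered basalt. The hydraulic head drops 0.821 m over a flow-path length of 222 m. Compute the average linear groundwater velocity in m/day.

Hydraulic gradient i = Δh / L = 0.821 / 222 = 0.003698.
Darcy flux q = K · i = 1.770 × 0.003698 = 0.006546 m/day.
Seepage velocity v = q / n_e = 0.006546 / 0.10 = 0.06546 m/day.

0.0655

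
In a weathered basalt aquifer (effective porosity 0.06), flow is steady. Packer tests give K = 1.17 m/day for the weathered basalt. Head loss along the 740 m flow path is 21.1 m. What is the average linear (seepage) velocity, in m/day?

Hydraulic gradient i = Δh / L = 21.1 / 740 = 0.02851.
Darcy flux q = K · i = 1.170 × 0.02851 = 0.03336 m/day.
Seepage velocity v = q / n_e = 0.03336 / 0.06 = 0.5560 m/day.

0.556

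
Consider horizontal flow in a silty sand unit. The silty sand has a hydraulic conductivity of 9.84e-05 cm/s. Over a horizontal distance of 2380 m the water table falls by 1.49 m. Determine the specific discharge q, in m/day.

Convert K: 9.84e-05 cm/s × 864 = 0.08502 m/day.
Hydraulic gradient i = Δh / L = 1.49 / 2380 = 0.0006261.
Specific discharge q = K · i = 0.08502 × 0.0006261 = 5.323e-05 m/day.

5.32e-05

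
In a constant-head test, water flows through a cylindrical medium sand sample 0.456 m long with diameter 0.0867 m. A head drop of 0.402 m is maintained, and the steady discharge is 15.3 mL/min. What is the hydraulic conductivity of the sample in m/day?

4.23

Cross-sectional area A = π·(d/2)² = π × (0.0867/2)² = 0.005904 m².
Convert discharge: 15.3 mL/min = 2.550e-07 m³/s.
Darcy's law rearranged: K = Q·L / (A·Δh) = 2.550e-07 × 0.456 / (0.005904 × 0.402) = 4.899e-05 m/s = 4.233 m/day.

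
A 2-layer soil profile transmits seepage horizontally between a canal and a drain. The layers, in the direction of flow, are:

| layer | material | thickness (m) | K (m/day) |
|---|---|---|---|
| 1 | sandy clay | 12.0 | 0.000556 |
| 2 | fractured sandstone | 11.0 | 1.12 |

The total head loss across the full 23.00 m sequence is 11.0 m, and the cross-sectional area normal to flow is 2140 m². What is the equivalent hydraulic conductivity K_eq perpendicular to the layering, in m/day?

Flow is perpendicular to layering, so the layers act in series and the equivalent K is the thickness-weighted harmonic mean.
Total thickness L = 12.0 + 11.0 = 23.00 m.
Σ(b_i/K_i) = 12.0/0.000556 + 11.0/1.12 = 21593 d.
K_eq = L / Σ(b_i/K_i) = 23.00 / 21593 = 0.001065 m/day.

0.00107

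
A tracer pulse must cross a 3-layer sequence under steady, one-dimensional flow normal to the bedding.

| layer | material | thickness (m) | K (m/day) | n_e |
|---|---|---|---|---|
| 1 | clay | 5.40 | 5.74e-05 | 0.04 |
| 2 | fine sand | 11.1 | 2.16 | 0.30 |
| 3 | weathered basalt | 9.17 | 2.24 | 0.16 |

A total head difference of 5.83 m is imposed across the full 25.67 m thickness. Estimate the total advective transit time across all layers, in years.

With flow normal to the layers, continuity requires the same specific discharge q through every layer.
Σ(b_i/K_i) = 5.40/5.74e-05 + 11.1/2.16 + 9.17/2.24 = 94086 d.
q = Δh / Σ(b_i/K_i) = 5.83 / 94086 = 6.196e-05 m/day.
In each layer the seepage velocity is v_i = q/n_i, so the layer transit time is t_i = b_i·n_i / q:
  layer 1 (clay): t_1 = 5.40 × 0.04 / 6.196e-05 = 3486 d
  layer 2 (fine sand): t_2 = 11.1 × 0.30 / 6.196e-05 = 53740 d
  layer 3 (weathered basalt): t_3 = 9.17 × 0.16 / 6.196e-05 = 23678 d
Total t = Σ t_i = 80904 days = 221.5 years.

222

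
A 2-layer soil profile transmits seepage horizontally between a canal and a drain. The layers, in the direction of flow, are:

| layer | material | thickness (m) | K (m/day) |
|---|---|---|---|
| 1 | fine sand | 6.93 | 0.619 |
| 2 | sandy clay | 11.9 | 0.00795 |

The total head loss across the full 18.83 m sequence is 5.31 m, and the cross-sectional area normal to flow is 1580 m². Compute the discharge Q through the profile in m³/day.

5.56

Flow is perpendicular to layering, so the layers act in series and the equivalent K is the thickness-weighted harmonic mean.
Total thickness L = 6.93 + 11.9 = 18.83 m.
Σ(b_i/K_i) = 6.93/0.619 + 11.9/0.00795 = 1508 d.
K_eq = L / Σ(b_i/K_i) = 18.83 / 1508 = 0.01249 m/day.
Q = K_eq · A · (Δh/L) = 0.01249 × 1580 × (5.31/18.83) = 5.563 m³/day.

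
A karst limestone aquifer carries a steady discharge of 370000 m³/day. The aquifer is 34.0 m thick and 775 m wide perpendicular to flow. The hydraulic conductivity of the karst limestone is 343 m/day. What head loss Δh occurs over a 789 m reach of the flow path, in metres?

32.3

Cross-sectional area A = 775 × 34.0 = 26350 m².
From Q = K·A·i, i = Q / (K·A) = 370000 / (343.0 × 26350) = 0.04094.
Head loss Δh = i · L = 0.04094 × 789 = 32.30 m.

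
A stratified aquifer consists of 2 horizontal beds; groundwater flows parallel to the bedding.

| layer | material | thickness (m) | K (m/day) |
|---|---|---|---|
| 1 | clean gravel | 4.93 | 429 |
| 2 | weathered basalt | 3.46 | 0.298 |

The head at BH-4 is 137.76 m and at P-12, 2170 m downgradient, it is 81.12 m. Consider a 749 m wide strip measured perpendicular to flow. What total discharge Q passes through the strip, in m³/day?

Flow is parallel to layering, so each bed carries its own Darcy discharge and the transmissivities add.
Σ(K_i·b_i) = 429×4.93 + 0.298×3.46 = 2116 m²/day.
Hydraulic gradient i = (137.76 − 81.12) / 2170 = 56.64 / 2170 = 0.02610.
Q = Σ(K_i·b_i) · W · i = 2116 × 749 × 0.02610 = 41368 m³/day.

41400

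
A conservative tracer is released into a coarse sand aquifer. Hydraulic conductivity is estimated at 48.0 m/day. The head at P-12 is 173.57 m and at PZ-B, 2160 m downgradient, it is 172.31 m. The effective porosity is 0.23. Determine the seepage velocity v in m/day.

0.122

Hydraulic gradient i = (173.57 − 172.31) / 2160 = 1.26 / 2160 = 0.0005833.
Darcy flux q = K · i = 48.00 × 0.0005833 = 0.02800 m/day.
Seepage velocity v = q / n_e = 0.02800 / 0.23 = 0.1217 m/day.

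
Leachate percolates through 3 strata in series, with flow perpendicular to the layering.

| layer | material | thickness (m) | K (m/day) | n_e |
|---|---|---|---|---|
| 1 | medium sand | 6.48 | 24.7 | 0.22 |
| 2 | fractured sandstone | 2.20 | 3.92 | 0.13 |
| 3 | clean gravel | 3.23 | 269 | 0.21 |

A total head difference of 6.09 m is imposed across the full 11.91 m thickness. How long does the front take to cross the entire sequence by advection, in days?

0.328

With flow normal to the layers, continuity requires the same specific discharge q through every layer.
Σ(b_i/K_i) = 6.48/24.7 + 2.20/3.92 + 3.23/269 = 0.8356 d.
q = Δh / Σ(b_i/K_i) = 6.09 / 0.8356 = 7.288 m/day.
In each layer the seepage velocity is v_i = q/n_i, so the layer transit time is t_i = b_i·n_i / q:
  layer 1 (medium sand): t_1 = 6.48 × 0.22 / 7.288 = 0.1956 d
  layer 2 (fractured sandstone): t_2 = 2.20 × 0.13 / 7.288 = 0.03924 d
  layer 3 (clean gravel): t_3 = 3.23 × 0.21 / 7.288 = 0.09307 d
Total t = Σ t_i = 0.3279 days.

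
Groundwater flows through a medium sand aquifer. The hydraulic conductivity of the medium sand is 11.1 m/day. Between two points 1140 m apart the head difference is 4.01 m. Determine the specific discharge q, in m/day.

Hydraulic gradient i = Δh / L = 4.01 / 1140 = 0.003518.
Specific discharge q = K · i = 11.10 × 0.003518 = 0.03904 m/day.

0.0390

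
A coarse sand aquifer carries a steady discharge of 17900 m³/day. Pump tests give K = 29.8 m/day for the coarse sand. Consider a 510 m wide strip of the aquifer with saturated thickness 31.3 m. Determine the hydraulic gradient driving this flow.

Cross-sectional area A = 510 × 31.3 = 15963 m².
From Q = K·A·i, i = Q / (K·A) = 17900 / (29.80 × 15963) = 0.03763.

0.0376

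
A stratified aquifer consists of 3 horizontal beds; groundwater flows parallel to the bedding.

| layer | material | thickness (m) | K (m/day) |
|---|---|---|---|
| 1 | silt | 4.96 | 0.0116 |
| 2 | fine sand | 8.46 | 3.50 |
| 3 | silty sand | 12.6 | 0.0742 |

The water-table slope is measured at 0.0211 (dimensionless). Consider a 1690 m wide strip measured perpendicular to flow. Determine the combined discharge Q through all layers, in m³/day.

1090

Flow is parallel to layering, so each bed carries its own Darcy discharge and the transmissivities add.
Σ(K_i·b_i) = 0.0116×4.96 + 3.50×8.46 + 0.0742×12.6 = 30.60 m²/day.
Hydraulic gradient i = 0.0211.
Q = Σ(K_i·b_i) · W · i = 30.60 × 1690 × 0.02110 = 1091 m³/day.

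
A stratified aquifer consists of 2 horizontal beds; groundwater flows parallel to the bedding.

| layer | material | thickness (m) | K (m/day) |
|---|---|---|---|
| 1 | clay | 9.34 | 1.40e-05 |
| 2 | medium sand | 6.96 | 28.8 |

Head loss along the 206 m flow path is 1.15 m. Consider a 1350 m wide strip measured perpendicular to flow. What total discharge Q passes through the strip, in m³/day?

Flow is parallel to layering, so each bed carries its own Darcy discharge and the transmissivities add.
Σ(K_i·b_i) = 1.40e-05×9.34 + 28.8×6.96 = 200.4 m²/day.
Hydraulic gradient i = Δh / L = 1.15 / 206 = 0.005583.
Q = Σ(K_i·b_i) · W · i = 200.4 × 1350 × 0.005583 = 1511 m³/day.

1510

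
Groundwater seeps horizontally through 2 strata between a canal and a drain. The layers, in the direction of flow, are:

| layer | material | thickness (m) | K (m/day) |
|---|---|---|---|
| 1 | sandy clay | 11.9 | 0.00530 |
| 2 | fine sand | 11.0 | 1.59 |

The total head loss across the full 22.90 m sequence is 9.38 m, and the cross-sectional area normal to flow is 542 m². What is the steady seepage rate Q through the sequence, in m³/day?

Flow is perpendicular to layering, so the layers act in series and the equivalent K is the thickness-weighted harmonic mean.
Total thickness L = 11.9 + 11.0 = 22.90 m.
Σ(b_i/K_i) = 11.9/0.00530 + 11.0/1.59 = 2252 d.
K_eq = L / Σ(b_i/K_i) = 22.90 / 2252 = 0.01017 m/day.
Q = K_eq · A · (Δh/L) = 0.01017 × 542 × (9.38/22.90) = 2.257 m³/day.

2.26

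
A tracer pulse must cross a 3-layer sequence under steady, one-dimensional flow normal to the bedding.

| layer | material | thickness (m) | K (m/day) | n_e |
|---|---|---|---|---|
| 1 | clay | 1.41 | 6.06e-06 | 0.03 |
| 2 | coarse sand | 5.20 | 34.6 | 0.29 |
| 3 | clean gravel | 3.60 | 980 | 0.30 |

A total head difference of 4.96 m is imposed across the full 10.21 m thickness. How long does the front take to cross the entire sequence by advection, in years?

With flow normal to the layers, continuity requires the same specific discharge q through every layer.
Σ(b_i/K_i) = 1.41/6.06e-06 + 5.20/34.6 + 3.60/980 = 2.327e+05 d.
q = Δh / Σ(b_i/K_i) = 4.96 / 2.327e+05 = 2.132e-05 m/day.
In each layer the seepage velocity is v_i = q/n_i, so the layer transit time is t_i = b_i·n_i / q:
  layer 1 (clay): t_1 = 1.41 × 0.03 / 2.132e-05 = 1984 d
  layer 2 (coarse sand): t_2 = 5.20 × 0.29 / 2.132e-05 = 70740 d
  layer 3 (clean gravel): t_3 = 3.60 × 0.30 / 2.132e-05 = 50663 d
Total t = Σ t_i = 1.234e+05 days = 337.8 years.

338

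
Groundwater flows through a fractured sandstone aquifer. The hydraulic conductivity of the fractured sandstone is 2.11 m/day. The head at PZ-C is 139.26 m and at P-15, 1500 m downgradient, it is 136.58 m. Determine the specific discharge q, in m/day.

0.00377

Hydraulic gradient i = (139.26 − 136.58) / 1500 = 2.68 / 1500 = 0.001787.
Specific discharge q = K · i = 2.110 × 0.001787 = 0.003770 m/day.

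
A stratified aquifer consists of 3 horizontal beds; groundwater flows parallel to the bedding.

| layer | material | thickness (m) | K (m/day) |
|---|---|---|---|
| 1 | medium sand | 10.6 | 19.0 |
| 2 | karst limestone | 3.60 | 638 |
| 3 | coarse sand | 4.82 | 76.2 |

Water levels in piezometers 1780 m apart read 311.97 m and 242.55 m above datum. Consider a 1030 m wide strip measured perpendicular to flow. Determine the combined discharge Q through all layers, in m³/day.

Flow is parallel to layering, so each bed carries its own Darcy discharge and the transmissivities add.
Σ(K_i·b_i) = 19.0×10.6 + 638×3.60 + 76.2×4.82 = 2865 m²/day.
Hydraulic gradient i = (311.97 − 242.55) / 1780 = 69.42 / 1780 = 0.03900.
Q = Σ(K_i·b_i) · W · i = 2865 × 1030 × 0.03900 = 1.151e+05 m³/day.

115000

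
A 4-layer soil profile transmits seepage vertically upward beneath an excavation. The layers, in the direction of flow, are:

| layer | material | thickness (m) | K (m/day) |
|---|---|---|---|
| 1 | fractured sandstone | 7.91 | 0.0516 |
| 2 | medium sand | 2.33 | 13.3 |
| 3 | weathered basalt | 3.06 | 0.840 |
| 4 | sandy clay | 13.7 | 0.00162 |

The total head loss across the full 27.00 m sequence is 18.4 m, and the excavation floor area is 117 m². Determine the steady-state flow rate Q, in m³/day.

0.250

Flow is perpendicular to layering, so the layers act in series and the equivalent K is the thickness-weighted harmonic mean.
Total thickness L = 7.91 + 2.33 + 3.06 + 13.7 = 27.00 m.
Σ(b_i/K_i) = 7.91/0.0516 + 2.33/13.3 + 3.06/0.840 + 13.7/0.00162 = 8614 d.
K_eq = L / Σ(b_i/K_i) = 27.00 / 8614 = 0.003134 m/day.
Q = K_eq · A · (Δh/L) = 0.003134 × 117 × (18.4/27.00) = 0.2499 m³/day.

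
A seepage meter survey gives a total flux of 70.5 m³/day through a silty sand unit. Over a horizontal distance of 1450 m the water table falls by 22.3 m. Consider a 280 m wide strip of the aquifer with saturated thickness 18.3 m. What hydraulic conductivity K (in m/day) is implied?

Cross-sectional area A = 280 × 18.3 = 5124 m².
Hydraulic gradient i = Δh / L = 22.3 / 1450 = 0.01538.
From Q = K·A·i, K = Q / (A·i) = 70.5 / (5124 × 0.01538) = 0.8946 m/day.

0.895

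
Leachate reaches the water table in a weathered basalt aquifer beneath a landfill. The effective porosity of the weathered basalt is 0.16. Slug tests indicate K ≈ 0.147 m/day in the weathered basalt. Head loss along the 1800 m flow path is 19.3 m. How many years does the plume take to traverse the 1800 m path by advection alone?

500

Hydraulic gradient i = Δh / L = 19.3 / 1800 = 0.01072.
Darcy flux q = K · i = 0.1470 × 0.01072 = 0.001576 m/day.
Seepage velocity v = q / n_e = 0.001576 / 0.16 = 0.009851 m/day.
Travel time t = L / v = 1800 / 0.009851 = 1.827e+05 days = 500.3 years.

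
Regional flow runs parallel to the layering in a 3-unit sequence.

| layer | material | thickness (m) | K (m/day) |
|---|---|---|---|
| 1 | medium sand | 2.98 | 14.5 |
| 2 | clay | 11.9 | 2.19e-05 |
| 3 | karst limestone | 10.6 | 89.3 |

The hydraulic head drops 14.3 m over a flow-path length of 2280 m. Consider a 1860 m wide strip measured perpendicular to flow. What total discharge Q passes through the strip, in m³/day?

11500

Flow is parallel to layering, so each bed carries its own Darcy discharge and the transmissivities add.
Σ(K_i·b_i) = 14.5×2.98 + 2.19e-05×11.9 + 89.3×10.6 = 989.8 m²/day.
Hydraulic gradient i = Δh / L = 14.3 / 2280 = 0.006272.
Q = Σ(K_i·b_i) · W · i = 989.8 × 1860 × 0.006272 = 11547 m³/day.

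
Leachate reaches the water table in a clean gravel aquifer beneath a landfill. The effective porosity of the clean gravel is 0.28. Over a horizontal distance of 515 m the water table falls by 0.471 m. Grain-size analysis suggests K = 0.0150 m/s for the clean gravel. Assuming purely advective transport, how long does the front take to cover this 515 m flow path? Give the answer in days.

Convert K: 0.0150 m/s × 86400 = 1296 m/day.
Hydraulic gradient i = Δh / L = 0.471 / 515 = 0.0009146.
Darcy flux q = K · i = 1296 × 0.0009146 = 1.185 m/day.
Seepage velocity v = q / n_e = 1.185 / 0.28 = 4.233 m/day.
Travel time t = L / v = 515 / 4.233 = 121.7 days.

122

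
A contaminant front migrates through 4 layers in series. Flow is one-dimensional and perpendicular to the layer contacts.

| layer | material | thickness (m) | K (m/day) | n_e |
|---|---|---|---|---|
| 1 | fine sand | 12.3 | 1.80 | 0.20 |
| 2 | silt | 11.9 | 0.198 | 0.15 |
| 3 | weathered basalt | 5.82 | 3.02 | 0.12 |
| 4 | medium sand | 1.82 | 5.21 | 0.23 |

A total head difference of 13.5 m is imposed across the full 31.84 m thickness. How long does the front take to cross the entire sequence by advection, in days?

27.5

With flow normal to the layers, continuity requires the same specific discharge q through every layer.
Σ(b_i/K_i) = 12.3/1.80 + 11.9/0.198 + 5.82/3.02 + 1.82/5.21 = 69.21 d.
q = Δh / Σ(b_i/K_i) = 13.5 / 69.21 = 0.1951 m/day.
In each layer the seepage velocity is v_i = q/n_i, so the layer transit time is t_i = b_i·n_i / q:
  layer 1 (fine sand): t_1 = 12.3 × 0.20 / 0.1951 = 12.61 d
  layer 2 (silt): t_2 = 11.9 × 0.15 / 0.1951 = 9.151 d
  layer 3 (weathered basalt): t_3 = 5.82 × 0.12 / 0.1951 = 3.581 d
  layer 4 (medium sand): t_4 = 1.82 × 0.23 / 0.1951 = 2.146 d
Total t = Σ t_i = 27.49 days.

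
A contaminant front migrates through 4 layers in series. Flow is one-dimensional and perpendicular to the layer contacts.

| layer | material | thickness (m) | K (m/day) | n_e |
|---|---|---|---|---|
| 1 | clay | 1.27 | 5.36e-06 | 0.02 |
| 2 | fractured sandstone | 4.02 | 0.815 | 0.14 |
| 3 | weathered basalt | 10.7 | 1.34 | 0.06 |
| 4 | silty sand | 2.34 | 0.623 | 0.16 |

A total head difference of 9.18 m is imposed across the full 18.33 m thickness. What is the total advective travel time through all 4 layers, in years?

113

With flow normal to the layers, continuity requires the same specific discharge q through every layer.
Σ(b_i/K_i) = 1.27/5.36e-06 + 4.02/0.815 + 10.7/1.34 + 2.34/0.623 = 2.370e+05 d.
q = Δh / Σ(b_i/K_i) = 9.18 / 2.370e+05 = 3.874e-05 m/day.
In each layer the seepage velocity is v_i = q/n_i, so the layer transit time is t_i = b_i·n_i / q:
  layer 1 (clay): t_1 = 1.27 × 0.02 / 3.874e-05 = 655.6 d
  layer 2 (fractured sandstone): t_2 = 4.02 × 0.14 / 3.874e-05 = 14527 d
  layer 3 (weathered basalt): t_3 = 10.7 × 0.06 / 3.874e-05 = 16572 d
  layer 4 (silty sand): t_4 = 2.34 × 0.16 / 3.874e-05 = 9664 d
Total t = Σ t_i = 41418 days = 113.4 years.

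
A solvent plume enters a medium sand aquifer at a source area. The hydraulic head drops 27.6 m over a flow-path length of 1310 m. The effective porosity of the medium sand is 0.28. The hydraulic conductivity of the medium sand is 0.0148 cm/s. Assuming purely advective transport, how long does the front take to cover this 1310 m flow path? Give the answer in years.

3.73

Convert K: 0.0148 cm/s × 864 = 12.79 m/day.
Hydraulic gradient i = Δh / L = 27.6 / 1310 = 0.02107.
Darcy flux q = K · i = 12.79 × 0.02107 = 0.2694 m/day.
Seepage velocity v = q / n_e = 0.2694 / 0.28 = 0.9622 m/day.
Travel time t = L / v = 1310 / 0.9622 = 1361 days = 3.728 years.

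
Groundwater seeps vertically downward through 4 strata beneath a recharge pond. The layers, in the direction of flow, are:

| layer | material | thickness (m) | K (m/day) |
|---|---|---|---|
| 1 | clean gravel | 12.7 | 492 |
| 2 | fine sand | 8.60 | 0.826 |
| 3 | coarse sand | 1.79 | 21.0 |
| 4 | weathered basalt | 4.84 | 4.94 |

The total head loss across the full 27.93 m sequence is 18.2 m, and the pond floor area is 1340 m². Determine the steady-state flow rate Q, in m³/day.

2120

Flow is perpendicular to layering, so the layers act in series and the equivalent K is the thickness-weighted harmonic mean.
Total thickness L = 12.7 + 8.60 + 1.79 + 4.84 = 27.93 m.
Σ(b_i/K_i) = 12.7/492 + 8.60/0.826 + 1.79/21.0 + 4.84/4.94 = 11.50 d.
K_eq = L / Σ(b_i/K_i) = 27.93 / 11.50 = 2.428 m/day.
Q = K_eq · A · (Δh/L) = 2.428 × 1340 × (18.2/27.93) = 2120 m³/day.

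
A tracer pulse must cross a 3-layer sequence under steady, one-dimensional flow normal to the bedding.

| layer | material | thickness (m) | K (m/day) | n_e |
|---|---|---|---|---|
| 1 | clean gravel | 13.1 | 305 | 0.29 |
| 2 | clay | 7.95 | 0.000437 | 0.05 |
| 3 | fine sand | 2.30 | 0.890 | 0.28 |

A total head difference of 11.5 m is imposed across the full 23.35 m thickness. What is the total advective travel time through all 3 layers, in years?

With flow normal to the layers, continuity requires the same specific discharge q through every layer.
Σ(b_i/K_i) = 13.1/305 + 7.95/0.000437 + 2.30/0.890 = 18195 d.
q = Δh / Σ(b_i/K_i) = 11.5 / 18195 = 0.0006320 m/day.
In each layer the seepage velocity is v_i = q/n_i, so the layer transit time is t_i = b_i·n_i / q:
  layer 1 (clean gravel): t_1 = 13.1 × 0.29 / 0.0006320 = 6011 d
  layer 2 (clay): t_2 = 7.95 × 0.05 / 0.0006320 = 628.9 d
  layer 3 (fine sand): t_3 = 2.30 × 0.28 / 0.0006320 = 1019 d
Total t = Σ t_i = 7658 days = 20.97 years.

21.0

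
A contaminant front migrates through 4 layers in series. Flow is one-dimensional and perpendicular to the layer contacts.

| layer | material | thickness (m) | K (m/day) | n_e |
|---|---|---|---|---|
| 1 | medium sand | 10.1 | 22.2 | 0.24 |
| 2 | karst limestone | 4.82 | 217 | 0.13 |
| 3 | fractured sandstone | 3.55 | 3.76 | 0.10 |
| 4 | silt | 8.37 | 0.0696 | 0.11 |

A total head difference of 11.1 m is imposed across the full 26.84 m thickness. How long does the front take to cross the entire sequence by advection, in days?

47.4

With flow normal to the layers, continuity requires the same specific discharge q through every layer.
Σ(b_i/K_i) = 10.1/22.2 + 4.82/217 + 3.55/3.76 + 8.37/0.0696 = 121.7 d.
q = Δh / Σ(b_i/K_i) = 11.1 / 121.7 = 0.09122 m/day.
In each layer the seepage velocity is v_i = q/n_i, so the layer transit time is t_i = b_i·n_i / q:
  layer 1 (medium sand): t_1 = 10.1 × 0.24 / 0.09122 = 26.57 d
  layer 2 (karst limestone): t_2 = 4.82 × 0.13 / 0.09122 = 6.869 d
  layer 3 (fractured sandstone): t_3 = 3.55 × 0.10 / 0.09122 = 3.892 d
  layer 4 (silt): t_4 = 8.37 × 0.11 / 0.09122 = 10.09 d
Total t = Σ t_i = 47.43 days.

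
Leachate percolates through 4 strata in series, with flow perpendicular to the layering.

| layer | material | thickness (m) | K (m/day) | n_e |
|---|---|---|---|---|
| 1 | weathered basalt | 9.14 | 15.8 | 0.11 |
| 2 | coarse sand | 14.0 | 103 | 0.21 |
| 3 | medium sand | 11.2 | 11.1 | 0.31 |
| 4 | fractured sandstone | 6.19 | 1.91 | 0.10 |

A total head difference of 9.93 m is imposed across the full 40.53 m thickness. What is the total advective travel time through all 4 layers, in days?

With flow normal to the layers, continuity requires the same specific discharge q through every layer.
Σ(b_i/K_i) = 9.14/15.8 + 14.0/103 + 11.2/11.1 + 6.19/1.91 = 4.964 d.
q = Δh / Σ(b_i/K_i) = 9.93 / 4.964 = 2.000 m/day.
In each layer the seepage velocity is v_i = q/n_i, so the layer transit time is t_i = b_i·n_i / q:
  layer 1 (weathered basalt): t_1 = 9.14 × 0.11 / 2.000 = 0.5026 d
  layer 2 (coarse sand): t_2 = 14.0 × 0.21 / 2.000 = 1.470 d
  layer 3 (medium sand): t_3 = 11.2 × 0.31 / 2.000 = 1.736 d
  layer 4 (fractured sandstone): t_4 = 6.19 × 0.10 / 2.000 = 0.3095 d
Total t = Σ t_i = 4.018 days.

4.02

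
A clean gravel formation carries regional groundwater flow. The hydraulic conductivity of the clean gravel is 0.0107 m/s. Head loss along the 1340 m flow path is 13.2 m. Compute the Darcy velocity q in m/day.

Convert K: 0.0107 m/s × 86400 = 924.5 m/day.
Hydraulic gradient i = Δh / L = 13.2 / 1340 = 0.009851.
Specific discharge q = K · i = 924.5 × 0.009851 = 9.107 m/day.

9.11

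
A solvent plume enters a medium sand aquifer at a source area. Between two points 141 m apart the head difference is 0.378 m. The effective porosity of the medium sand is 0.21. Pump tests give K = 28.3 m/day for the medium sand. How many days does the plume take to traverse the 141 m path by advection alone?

390

Hydraulic gradient i = Δh / L = 0.378 / 141 = 0.002681.
Darcy flux q = K · i = 28.30 × 0.002681 = 0.07587 m/day.
Seepage velocity v = q / n_e = 0.07587 / 0.21 = 0.3613 m/day.
Travel time t = L / v = 141 / 0.3613 = 390.3 days.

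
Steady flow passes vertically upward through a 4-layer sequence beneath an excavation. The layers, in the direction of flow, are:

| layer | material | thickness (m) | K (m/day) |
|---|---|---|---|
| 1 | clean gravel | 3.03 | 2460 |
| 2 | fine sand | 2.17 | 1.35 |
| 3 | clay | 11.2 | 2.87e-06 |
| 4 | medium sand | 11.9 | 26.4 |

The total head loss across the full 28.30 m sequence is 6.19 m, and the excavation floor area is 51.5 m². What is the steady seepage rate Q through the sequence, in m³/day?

Flow is perpendicular to layering, so the layers act in series and the equivalent K is the thickness-weighted harmonic mean.
Total thickness L = 3.03 + 2.17 + 11.2 + 11.9 = 28.30 m.
Σ(b_i/K_i) = 3.03/2460 + 2.17/1.35 + 11.2/2.87e-06 + 11.9/26.4 = 3.902e+06 d.
K_eq = L / Σ(b_i/K_i) = 28.30 / 3.902e+06 = 7.252e-06 m/day.
Q = K_eq · A · (Δh/L) = 7.252e-06 × 51.5 × (6.19/28.30) = 8.169e-05 m³/day.

8.17e-05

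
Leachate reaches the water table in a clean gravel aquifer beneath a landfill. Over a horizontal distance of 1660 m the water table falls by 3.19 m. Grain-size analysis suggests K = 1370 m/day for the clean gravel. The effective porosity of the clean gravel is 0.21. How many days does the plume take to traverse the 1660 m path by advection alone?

Hydraulic gradient i = Δh / L = 3.19 / 1660 = 0.001922.
Darcy flux q = K · i = 1370 × 0.001922 = 2.633 m/day.
Seepage velocity v = q / n_e = 2.633 / 0.21 = 12.54 m/day.
Travel time t = L / v = 1660 / 12.54 = 132.4 days.

132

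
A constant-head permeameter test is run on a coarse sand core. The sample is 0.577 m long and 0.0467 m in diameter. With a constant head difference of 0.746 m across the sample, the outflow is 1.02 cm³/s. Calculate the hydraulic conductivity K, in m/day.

39.8

Cross-sectional area A = π·(d/2)² = π × (0.0467/2)² = 0.001713 m².
Convert discharge: 1.02 cm³/s = 1.020e-06 m³/s.
Darcy's law rearranged: K = Q·L / (A·Δh) = 1.020e-06 × 0.577 / (0.001713 × 0.746) = 0.0004606 m/s = 39.79 m/day.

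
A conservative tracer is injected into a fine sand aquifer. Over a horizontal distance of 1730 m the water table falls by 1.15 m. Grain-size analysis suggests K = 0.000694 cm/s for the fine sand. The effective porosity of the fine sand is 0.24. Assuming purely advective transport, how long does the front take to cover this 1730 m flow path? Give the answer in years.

2850

Convert K: 0.000694 cm/s × 864 = 0.5996 m/day.
Hydraulic gradient i = Δh / L = 1.15 / 1730 = 0.0006647.
Darcy flux q = K · i = 0.5996 × 0.0006647 = 0.0003986 m/day.
Seepage velocity v = q / n_e = 0.0003986 / 0.24 = 0.001661 m/day.
Travel time t = L / v = 1730 / 0.001661 = 1.042e+06 days = 2852 years.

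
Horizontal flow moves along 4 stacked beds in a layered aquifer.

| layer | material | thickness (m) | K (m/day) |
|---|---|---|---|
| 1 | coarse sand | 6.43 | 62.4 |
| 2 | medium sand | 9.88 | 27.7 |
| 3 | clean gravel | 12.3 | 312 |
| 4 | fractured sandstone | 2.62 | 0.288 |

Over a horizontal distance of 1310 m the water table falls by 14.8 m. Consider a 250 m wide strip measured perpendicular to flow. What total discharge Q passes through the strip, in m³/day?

Flow is parallel to layering, so each bed carries its own Darcy discharge and the transmissivities add.
Σ(K_i·b_i) = 62.4×6.43 + 27.7×9.88 + 312×12.3 + 0.288×2.62 = 4513 m²/day.
Hydraulic gradient i = Δh / L = 14.8 / 1310 = 0.01130.
Q = Σ(K_i·b_i) · W · i = 4513 × 250 × 0.01130 = 12747 m³/day.

12700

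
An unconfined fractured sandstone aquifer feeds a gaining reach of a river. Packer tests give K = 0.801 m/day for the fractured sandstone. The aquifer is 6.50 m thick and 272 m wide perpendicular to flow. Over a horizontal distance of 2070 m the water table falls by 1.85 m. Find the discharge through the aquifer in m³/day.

Cross-sectional area A = 272 × 6.50 = 1768 m².
Hydraulic gradient i = Δh / L = 1.85 / 2070 = 0.0008937.
Darcy's law: Q = K · A · i = 0.8010 × 1768 × 0.0008937 = 1.266 m³/day.

1.27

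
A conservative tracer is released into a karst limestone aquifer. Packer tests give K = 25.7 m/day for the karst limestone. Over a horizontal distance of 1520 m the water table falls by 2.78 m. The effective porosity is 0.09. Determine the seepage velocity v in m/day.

Hydraulic gradient i = Δh / L = 2.78 / 1520 = 0.001829.
Darcy flux q = K · i = 25.70 × 0.001829 = 0.04700 m/day.
Seepage velocity v = q / n_e = 0.04700 / 0.09 = 0.5223 m/day.

0.522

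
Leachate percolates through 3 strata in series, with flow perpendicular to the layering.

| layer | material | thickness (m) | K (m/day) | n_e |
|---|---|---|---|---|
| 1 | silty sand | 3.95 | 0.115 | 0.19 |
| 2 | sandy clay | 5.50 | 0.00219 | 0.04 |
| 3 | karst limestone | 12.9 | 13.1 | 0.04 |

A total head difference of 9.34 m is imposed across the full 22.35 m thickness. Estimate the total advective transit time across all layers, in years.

With flow normal to the layers, continuity requires the same specific discharge q through every layer.
Σ(b_i/K_i) = 3.95/0.115 + 5.50/0.00219 + 12.9/13.1 = 2547 d.
q = Δh / Σ(b_i/K_i) = 9.34 / 2547 = 0.003667 m/day.
In each layer the seepage velocity is v_i = q/n_i, so the layer transit time is t_i = b_i·n_i / q:
  layer 1 (silty sand): t_1 = 3.95 × 0.19 / 0.003667 = 204.6 d
  layer 2 (sandy clay): t_2 = 5.50 × 0.04 / 0.003667 = 59.99 d
  layer 3 (karst limestone): t_3 = 12.9 × 0.04 / 0.003667 = 140.7 d
Total t = Σ t_i = 405.3 days = 1.110 years.

1.11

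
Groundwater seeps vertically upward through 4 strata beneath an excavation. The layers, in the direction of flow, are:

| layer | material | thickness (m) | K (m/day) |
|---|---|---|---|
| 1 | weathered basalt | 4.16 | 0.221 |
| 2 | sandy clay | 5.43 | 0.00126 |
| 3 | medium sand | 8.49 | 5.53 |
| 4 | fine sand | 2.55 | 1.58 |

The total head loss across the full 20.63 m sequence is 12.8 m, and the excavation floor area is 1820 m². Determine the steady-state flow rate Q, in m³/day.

5.38

Flow is perpendicular to layering, so the layers act in series and the equivalent K is the thickness-weighted harmonic mean.
Total thickness L = 4.16 + 5.43 + 8.49 + 2.55 = 20.63 m.
Σ(b_i/K_i) = 4.16/0.221 + 5.43/0.00126 + 8.49/5.53 + 2.55/1.58 = 4331 d.
K_eq = L / Σ(b_i/K_i) = 20.63 / 4331 = 0.004763 m/day.
Q = K_eq · A · (Δh/L) = 0.004763 × 1820 × (12.8/20.63) = 5.378 m³/day.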